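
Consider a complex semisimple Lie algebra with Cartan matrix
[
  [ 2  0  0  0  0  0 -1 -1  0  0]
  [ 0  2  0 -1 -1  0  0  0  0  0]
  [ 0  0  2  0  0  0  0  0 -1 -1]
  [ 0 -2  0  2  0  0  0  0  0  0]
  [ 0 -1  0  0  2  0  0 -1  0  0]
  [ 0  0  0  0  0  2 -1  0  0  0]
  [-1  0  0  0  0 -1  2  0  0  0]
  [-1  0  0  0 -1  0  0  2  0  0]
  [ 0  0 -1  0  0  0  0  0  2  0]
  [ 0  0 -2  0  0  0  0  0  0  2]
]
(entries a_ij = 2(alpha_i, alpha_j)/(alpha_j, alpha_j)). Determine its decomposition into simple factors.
C_3 + C_7

The diagram associated to this matrix has two connected components: the simple roots {alpha_3, alpha_9, alpha_10} form a chain of 3 nodes with a double edge at one end; the terminal node there is the unique long simple root (C_3), and {alpha_1, alpha_2, alpha_4, alpha_5, alpha_6, alpha_7, alpha_8} form a chain of 7 nodes with a double edge at one end; the terminal node there is the unique long simple root (C_7). A semisimple Lie algebra decomposes uniquely as the direct sum of simple ideals, one per connected component of its Dynkin diagram, so g ≅ C_3 ⊕ C_7 (dimension 21 + 105 = 126).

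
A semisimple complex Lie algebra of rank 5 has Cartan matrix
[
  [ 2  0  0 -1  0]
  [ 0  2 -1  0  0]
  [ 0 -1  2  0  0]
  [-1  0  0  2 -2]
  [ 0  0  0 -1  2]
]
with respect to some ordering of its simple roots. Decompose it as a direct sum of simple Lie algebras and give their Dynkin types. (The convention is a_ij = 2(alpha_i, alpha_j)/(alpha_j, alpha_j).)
type A_2 ⊕ type B_3

The diagram associated to this matrix has two connected components: the simple roots {alpha_2, alpha_3} form a chain of 2 nodes with single edges (A_2), and {alpha_1, alpha_4, alpha_5} form a chain of 3 nodes with a double edge at one end; the terminal node there is the unique short simple root (B_3). A semisimple Lie algebra decomposes uniquely as the direct sum of simple ideals, one per connected component of its Dynkin diagram, so g ≅ A_2 ⊕ B_3 (dimension 8 + 21 = 29).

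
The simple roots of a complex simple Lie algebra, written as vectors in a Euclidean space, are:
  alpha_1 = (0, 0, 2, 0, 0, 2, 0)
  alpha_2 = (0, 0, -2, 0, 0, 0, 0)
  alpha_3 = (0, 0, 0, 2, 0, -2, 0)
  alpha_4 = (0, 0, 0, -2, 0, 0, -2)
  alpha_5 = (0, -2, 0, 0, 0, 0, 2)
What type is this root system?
type B_5

Compute the Cartan integers a_ij = 2(alpha_i, alpha_j)/(alpha_j, alpha_j); the resulting 5x5 Cartan matrix is
[[2, -2, -1, 0, 0], [-1, 2, 0, 0, 0], [-1, 0, 2, -1, 0], [0, 0, -1, 2, -1], [0, 0, 0, -1, 2]].
The roots have two lengths (squared-length ratio 2:1); the short ones are alpha_{2}. The associated Dynkin diagram is a chain of 5 nodes with a double edge at one end; the terminal node there is the unique short simple root (B_5), so the type is B_5 (the algebra so(11)).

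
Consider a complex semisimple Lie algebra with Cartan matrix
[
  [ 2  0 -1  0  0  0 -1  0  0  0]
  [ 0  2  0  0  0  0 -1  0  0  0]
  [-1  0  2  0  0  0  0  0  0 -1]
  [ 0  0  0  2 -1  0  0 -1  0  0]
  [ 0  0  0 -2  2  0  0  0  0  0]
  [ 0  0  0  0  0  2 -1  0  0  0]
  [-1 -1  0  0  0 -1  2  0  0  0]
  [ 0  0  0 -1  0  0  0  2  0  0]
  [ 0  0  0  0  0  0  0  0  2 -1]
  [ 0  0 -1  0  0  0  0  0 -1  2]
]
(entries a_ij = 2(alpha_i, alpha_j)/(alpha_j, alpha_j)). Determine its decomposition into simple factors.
C_3 ⊕ D_7

The diagram associated to this matrix has two connected components: the simple roots {alpha_4, alpha_5, alpha_8} form a chain of 3 nodes with a double edge at one end; the terminal node there is the unique long simple root (C_3), and {alpha_1, alpha_2, alpha_3, alpha_6, alpha_7, alpha_9, alpha_10} form a chain of 5 nodes with a fork of two nodes at one end (D_7). A semisimple Lie algebra decomposes uniquely as the direct sum of simple ideals, one per connected component of its Dynkin diagram, so g ≅ C_3 ⊕ D_7 (dimension 21 + 91 = 112).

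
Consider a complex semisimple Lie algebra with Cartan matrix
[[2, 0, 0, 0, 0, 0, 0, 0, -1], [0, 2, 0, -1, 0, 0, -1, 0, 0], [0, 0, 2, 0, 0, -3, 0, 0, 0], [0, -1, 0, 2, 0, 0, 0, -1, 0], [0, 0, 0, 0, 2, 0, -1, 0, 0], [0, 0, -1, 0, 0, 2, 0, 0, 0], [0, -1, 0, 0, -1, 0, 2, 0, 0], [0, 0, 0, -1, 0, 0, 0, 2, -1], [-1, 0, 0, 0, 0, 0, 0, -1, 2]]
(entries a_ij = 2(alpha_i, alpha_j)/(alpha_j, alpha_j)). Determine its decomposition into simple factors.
The diagram associated to this matrix has two connected components: the simple roots {alpha_1, alpha_2, alpha_4, alpha_5, alpha_7, alpha_8, alpha_9} form a chain of 7 nodes with single edges (A_7), and {alpha_3, alpha_6} form two nodes joined by a triple edge (G_2). A semisimple Lie algebra decomposes uniquely as the direct sum of simple ideals, one per connected component of its Dynkin diagram, so g ≅ A_7 ⊕ G_2 (dimension 63 + 14 = 77).

type A_7 + type G_2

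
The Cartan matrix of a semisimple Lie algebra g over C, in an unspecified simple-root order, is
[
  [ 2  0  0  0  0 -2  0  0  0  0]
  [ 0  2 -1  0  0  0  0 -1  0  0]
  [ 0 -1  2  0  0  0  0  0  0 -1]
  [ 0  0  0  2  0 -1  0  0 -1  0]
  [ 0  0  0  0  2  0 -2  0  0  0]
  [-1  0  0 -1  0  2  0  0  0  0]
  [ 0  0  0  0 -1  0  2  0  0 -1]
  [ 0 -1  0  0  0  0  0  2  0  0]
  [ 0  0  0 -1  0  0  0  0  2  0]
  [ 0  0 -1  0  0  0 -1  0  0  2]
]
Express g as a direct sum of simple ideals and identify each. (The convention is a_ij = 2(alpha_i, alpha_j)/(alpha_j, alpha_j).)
The diagram associated to this matrix has two connected components: the simple roots {alpha_1, alpha_4, alpha_6, alpha_9} form a chain of 4 nodes with a double edge at one end; the terminal node there is the unique long simple root (C_4), and {alpha_2, alpha_3, alpha_5, alpha_7, alpha_8, alpha_10} form a chain of 6 nodes with a double edge at one end; the terminal node there is the unique long simple root (C_6). A semisimple Lie algebra decomposes uniquely as the direct sum of simple ideals, one per connected component of its Dynkin diagram, so g ≅ C_4 ⊕ C_6 (dimension 36 + 78 = 114).

C_4 (sp(8)) + C_6 (sp(12))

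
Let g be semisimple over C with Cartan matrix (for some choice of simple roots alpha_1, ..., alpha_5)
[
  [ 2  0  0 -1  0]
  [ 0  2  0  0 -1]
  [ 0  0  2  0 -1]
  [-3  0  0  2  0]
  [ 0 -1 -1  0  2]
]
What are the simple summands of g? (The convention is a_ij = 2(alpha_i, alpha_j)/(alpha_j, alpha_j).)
type A_3 + type G_2

The diagram associated to this matrix has two connected components: the simple roots {alpha_2, alpha_3, alpha_5} form a chain of 3 nodes with single edges (A_3), and {alpha_1, alpha_4} form two nodes joined by a triple edge (G_2). A semisimple Lie algebra decomposes uniquely as the direct sum of simple ideals, one per connected component of its Dynkin diagram, so g ≅ A_3 ⊕ G_2 (dimension 15 + 14 = 29).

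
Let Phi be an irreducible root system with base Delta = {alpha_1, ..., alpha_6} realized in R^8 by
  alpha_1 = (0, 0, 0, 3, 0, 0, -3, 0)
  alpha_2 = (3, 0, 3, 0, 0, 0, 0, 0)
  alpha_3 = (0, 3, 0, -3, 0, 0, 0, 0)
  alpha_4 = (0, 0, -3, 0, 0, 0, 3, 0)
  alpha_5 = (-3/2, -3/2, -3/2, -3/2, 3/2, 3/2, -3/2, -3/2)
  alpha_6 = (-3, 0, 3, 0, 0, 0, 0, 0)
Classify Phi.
Compute the Cartan integers a_ij = 2(alpha_i, alpha_j)/(alpha_j, alpha_j); the resulting 6x6 Cartan matrix is
[[2, 0, -1, -1, 0, 0], [0, 2, 0, -1, -1, 0], [-1, 0, 2, 0, 0, 0], [-1, -1, 0, 2, 0, -1], [0, -1, 0, 0, 2, 0], [0, 0, 0, -1, 0, 2]].
All simple roots have the same length, so the diagram is simply laced. The associated Dynkin diagram is a chain of 5 nodes with one extra node attached to the third node from one end (E_6), so the type is E_6.

E_6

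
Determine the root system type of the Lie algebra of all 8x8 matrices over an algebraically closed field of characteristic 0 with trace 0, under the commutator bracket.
This is sl(8), which has dimension 8^2 - 1 = 63 and rank 8 - 1 = 7 (a Cartan subalgebra is the diagonal traceless matrices). In the classification of classical Lie algebras, the special linear algebra sl(n+1) has type A_n; here n = 7, so the Dynkin diagram is a chain of 7 nodes with single edges (A_7). Hence the type is A_7.

A_7 (sl(8))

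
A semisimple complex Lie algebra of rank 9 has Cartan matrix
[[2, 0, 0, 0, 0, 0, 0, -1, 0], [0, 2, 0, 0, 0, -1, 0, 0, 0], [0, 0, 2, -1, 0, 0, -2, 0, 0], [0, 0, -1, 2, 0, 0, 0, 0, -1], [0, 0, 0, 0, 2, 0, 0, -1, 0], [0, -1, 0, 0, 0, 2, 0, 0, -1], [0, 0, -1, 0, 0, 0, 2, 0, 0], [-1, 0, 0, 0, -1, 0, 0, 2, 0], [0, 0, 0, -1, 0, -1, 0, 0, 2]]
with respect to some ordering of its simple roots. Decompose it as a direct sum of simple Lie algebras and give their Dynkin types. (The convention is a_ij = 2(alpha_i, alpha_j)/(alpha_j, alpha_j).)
The diagram associated to this matrix has two connected components: the simple roots {alpha_1, alpha_5, alpha_8} form a chain of 3 nodes with single edges (A_3), and {alpha_2, alpha_3, alpha_4, alpha_6, alpha_7, alpha_9} form a chain of 6 nodes with a double edge at one end; the terminal node there is the unique short simple root (B_6). A semisimple Lie algebra decomposes uniquely as the direct sum of simple ideals, one per connected component of its Dynkin diagram, so g ≅ A_3 ⊕ B_6 (dimension 15 + 78 = 93).

A_3 ⊕ B_6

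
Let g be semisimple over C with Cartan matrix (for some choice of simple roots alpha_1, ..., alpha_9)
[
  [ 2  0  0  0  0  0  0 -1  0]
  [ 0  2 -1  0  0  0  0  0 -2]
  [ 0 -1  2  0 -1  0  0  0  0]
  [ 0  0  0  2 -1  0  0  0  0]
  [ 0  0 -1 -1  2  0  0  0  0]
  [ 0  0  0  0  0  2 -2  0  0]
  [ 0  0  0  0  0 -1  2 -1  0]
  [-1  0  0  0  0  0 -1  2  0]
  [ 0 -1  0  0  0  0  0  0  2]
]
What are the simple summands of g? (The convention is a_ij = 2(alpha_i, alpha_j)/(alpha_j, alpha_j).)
The diagram associated to this matrix has two connected components: the simple roots {alpha_2, alpha_3, alpha_4, alpha_5, alpha_9} form a chain of 5 nodes with a double edge at one end; the terminal node there is the unique short simple root (B_5), and {alpha_1, alpha_6, alpha_7, alpha_8} form a chain of 4 nodes with a double edge at one end; the terminal node there is the unique long simple root (C_4). A semisimple Lie algebra decomposes uniquely as the direct sum of simple ideals, one per connected component of its Dynkin diagram, so g ≅ B_5 ⊕ C_4 (dimension 55 + 36 = 91).

B_5 ⊕ C_4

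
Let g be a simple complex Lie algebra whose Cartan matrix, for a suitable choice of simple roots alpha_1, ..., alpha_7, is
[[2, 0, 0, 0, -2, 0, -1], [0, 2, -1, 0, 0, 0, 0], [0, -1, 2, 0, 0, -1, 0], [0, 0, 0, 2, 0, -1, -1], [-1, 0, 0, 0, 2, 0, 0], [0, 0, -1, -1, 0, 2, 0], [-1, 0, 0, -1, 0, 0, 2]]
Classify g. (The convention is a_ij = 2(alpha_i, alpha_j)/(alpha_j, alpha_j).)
The matrix has rank 7 with 2's on the diagonal. Reading the off-diagonal entries as Dynkin edges (a single edge where a_ij = a_ji = -1; a double or triple edge where a_ij * a_ji = 2 or 3), the diagram is a chain of 7 nodes with a double edge at one end; the terminal node there is the unique short simple root (B_7). One simple-root ordering that puts it in standard form is (alpha_2, alpha_3, alpha_6, alpha_4, alpha_7, alpha_1, alpha_5). So the algebra is type B_7, i.e. so(15).

type B_7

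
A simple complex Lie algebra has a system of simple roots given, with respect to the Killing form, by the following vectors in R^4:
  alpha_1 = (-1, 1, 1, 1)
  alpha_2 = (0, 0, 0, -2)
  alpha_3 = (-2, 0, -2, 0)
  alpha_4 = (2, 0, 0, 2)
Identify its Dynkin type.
F_4

Compute the Cartan integers a_ij = 2(alpha_i, alpha_j)/(alpha_j, alpha_j); the resulting 4x4 Cartan matrix is
[[2, -1, 0, 0], [-1, 2, 0, -1], [0, 0, 2, -1], [0, -2, -1, 2]].
The roots have two lengths (squared-length ratio 2:1); the short ones are alpha_{1,2}. The associated Dynkin diagram is a chain of 4 nodes with a double edge between the middle two (F_4), so the type is F_4.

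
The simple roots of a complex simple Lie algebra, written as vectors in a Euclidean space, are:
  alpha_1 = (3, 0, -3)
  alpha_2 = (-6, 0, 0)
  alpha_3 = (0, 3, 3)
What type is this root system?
Compute the Cartan integers a_ij = 2(alpha_i, alpha_j)/(alpha_j, alpha_j); the resulting 3x3 Cartan matrix is
[[2, -1, -1], [-2, 2, 0], [-1, 0, 2]].
The roots have two lengths (squared-length ratio 2:1); the short ones are alpha_{1,3}. The associated Dynkin diagram is a chain of 3 nodes with a double edge at one end; the terminal node there is the unique long simple root (C_3), so the type is C_3 (the algebra sp(6)).

C_3 (sp(6))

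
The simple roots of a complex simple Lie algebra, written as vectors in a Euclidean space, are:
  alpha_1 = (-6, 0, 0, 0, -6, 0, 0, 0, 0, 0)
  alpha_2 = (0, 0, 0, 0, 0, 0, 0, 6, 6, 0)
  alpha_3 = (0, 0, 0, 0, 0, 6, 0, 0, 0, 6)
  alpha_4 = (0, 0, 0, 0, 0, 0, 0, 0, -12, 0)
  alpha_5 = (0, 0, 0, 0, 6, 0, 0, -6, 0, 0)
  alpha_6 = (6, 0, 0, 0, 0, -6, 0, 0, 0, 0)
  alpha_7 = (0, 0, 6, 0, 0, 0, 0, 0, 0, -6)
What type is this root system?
Compute the Cartan integers a_ij = 2(alpha_i, alpha_j)/(alpha_j, alpha_j); the resulting 7x7 Cartan matrix is
[[2, 0, 0, 0, -1, -1, 0], [0, 2, 0, -1, -1, 0, 0], [0, 0, 2, 0, 0, -1, -1], [0, -2, 0, 2, 0, 0, 0], [-1, -1, 0, 0, 2, 0, 0], [-1, 0, -1, 0, 0, 2, 0], [0, 0, -1, 0, 0, 0, 2]].
The roots have two lengths (squared-length ratio 2:1); the short ones are alpha_{1,2,3,5,6,7}. The associated Dynkin diagram is a chain of 7 nodes with a double edge at one end; the terminal node there is the unique long simple root (C_7), so the type is C_7 (the algebra sp(14)).

C7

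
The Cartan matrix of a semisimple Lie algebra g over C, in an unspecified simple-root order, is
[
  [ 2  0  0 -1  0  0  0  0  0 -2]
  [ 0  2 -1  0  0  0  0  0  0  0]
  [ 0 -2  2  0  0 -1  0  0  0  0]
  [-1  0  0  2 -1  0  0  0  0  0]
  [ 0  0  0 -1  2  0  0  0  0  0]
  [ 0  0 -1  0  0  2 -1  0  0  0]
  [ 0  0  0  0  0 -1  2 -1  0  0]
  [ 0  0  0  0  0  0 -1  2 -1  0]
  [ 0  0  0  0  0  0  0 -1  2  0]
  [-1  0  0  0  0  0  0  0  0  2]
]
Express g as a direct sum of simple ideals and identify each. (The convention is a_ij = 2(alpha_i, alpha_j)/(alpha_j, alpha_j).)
B4 + B6

The diagram associated to this matrix has two connected components: the simple roots {alpha_1, alpha_4, alpha_5, alpha_10} form a chain of 4 nodes with a double edge at one end; the terminal node there is the unique short simple root (B_4), and {alpha_2, alpha_3, alpha_6, alpha_7, alpha_8, alpha_9} form a chain of 6 nodes with a double edge at one end; the terminal node there is the unique short simple root (B_6). A semisimple Lie algebra decomposes uniquely as the direct sum of simple ideals, one per connected component of its Dynkin diagram, so g ≅ B_4 ⊕ B_6 (dimension 36 + 78 = 114).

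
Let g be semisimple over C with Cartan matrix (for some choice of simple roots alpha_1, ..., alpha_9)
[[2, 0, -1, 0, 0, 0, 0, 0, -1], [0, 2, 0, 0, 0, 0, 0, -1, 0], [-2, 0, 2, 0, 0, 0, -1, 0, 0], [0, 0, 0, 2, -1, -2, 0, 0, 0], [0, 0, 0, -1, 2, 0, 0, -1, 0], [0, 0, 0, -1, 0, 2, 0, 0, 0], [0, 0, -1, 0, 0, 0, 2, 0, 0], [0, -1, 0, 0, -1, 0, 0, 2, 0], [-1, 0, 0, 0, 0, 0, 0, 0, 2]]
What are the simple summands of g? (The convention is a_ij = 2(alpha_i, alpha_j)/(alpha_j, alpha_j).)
The diagram associated to this matrix has two connected components: the simple roots {alpha_2, alpha_4, alpha_5, alpha_6, alpha_8} form a chain of 5 nodes with a double edge at one end; the terminal node there is the unique short simple root (B_5), and {alpha_1, alpha_3, alpha_7, alpha_9} form a chain of 4 nodes with a double edge between the middle two (F_4). A semisimple Lie algebra decomposes uniquely as the direct sum of simple ideals, one per connected component of its Dynkin diagram, so g ≅ B_5 ⊕ F_4 (dimension 55 + 52 = 107).

B5 ⊕ F4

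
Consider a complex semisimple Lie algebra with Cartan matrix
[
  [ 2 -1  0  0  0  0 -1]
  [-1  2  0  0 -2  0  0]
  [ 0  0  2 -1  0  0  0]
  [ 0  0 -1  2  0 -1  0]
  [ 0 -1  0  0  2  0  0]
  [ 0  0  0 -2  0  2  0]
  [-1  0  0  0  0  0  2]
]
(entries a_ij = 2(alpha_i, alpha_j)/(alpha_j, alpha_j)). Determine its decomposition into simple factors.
B_4 (so(9)) ⊕ C_3 (sp(6))

The diagram associated to this matrix has two connected components: the simple roots {alpha_1, alpha_2, alpha_5, alpha_7} form a chain of 4 nodes with a double edge at one end; the terminal node there is the unique short simple root (B_4), and {alpha_3, alpha_4, alpha_6} form a chain of 3 nodes with a double edge at one end; the terminal node there is the unique long simple root (C_3). A semisimple Lie algebra decomposes uniquely as the direct sum of simple ideals, one per connected component of its Dynkin diagram, so g ≅ B_4 ⊕ C_3 (dimension 36 + 21 = 57).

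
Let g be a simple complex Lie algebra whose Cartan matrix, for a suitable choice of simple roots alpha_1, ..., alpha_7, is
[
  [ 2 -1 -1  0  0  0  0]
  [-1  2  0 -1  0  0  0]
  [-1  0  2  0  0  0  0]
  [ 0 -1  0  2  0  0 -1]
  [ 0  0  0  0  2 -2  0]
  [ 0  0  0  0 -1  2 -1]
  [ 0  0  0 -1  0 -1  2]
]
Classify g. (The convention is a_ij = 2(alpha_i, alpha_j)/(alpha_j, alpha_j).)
C7

The matrix has rank 7 with 2's on the diagonal. Reading the off-diagonal entries as Dynkin edges (a single edge where a_ij = a_ji = -1; a double or triple edge where a_ij * a_ji = 2 or 3), the diagram is a chain of 7 nodes with a double edge at one end; the terminal node there is the unique long simple root (C_7). One simple-root ordering that puts it in standard form is (alpha_3, alpha_1, alpha_2, alpha_4, alpha_7, alpha_6, alpha_5). So the algebra is type C_7, i.e. sp(14).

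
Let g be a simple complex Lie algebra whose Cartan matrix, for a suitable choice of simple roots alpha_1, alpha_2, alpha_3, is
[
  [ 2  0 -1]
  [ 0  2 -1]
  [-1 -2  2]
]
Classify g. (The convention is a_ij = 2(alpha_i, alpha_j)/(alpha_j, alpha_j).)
B_3

The matrix has rank 3 with 2's on the diagonal. Reading the off-diagonal entries as Dynkin edges (a single edge where a_ij = a_ji = -1; a double or triple edge where a_ij * a_ji = 2 or 3), the diagram is a chain of 3 nodes with a double edge at one end; the terminal node there is the unique short simple root (B_3). One simple-root ordering that puts it in standard form is (alpha_1, alpha_3, alpha_2). So the algebra is type B_3, i.e. so(7).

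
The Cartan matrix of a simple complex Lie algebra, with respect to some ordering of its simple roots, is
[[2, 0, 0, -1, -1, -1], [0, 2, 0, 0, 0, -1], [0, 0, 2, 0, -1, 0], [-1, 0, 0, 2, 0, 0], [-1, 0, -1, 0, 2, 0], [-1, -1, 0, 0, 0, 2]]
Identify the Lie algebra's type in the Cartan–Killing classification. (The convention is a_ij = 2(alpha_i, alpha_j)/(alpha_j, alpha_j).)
The matrix has rank 6 with 2's on the diagonal. Reading the off-diagonal entries as Dynkin edges (a single edge where a_ij = a_ji = -1; a double or triple edge where a_ij * a_ji = 2 or 3), the diagram is a chain of 5 nodes with one extra node attached to the third node from one end (E_6). One simple-root ordering that puts it in standard form is (alpha_3, alpha_4, alpha_5, alpha_1, alpha_6, alpha_2). So the algebra is type E_6.

type E_6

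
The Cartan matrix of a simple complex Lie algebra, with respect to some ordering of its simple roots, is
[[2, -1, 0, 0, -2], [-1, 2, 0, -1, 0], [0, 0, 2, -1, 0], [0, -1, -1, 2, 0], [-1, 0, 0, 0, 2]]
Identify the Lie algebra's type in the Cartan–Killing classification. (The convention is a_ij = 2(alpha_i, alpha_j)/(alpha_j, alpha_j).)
B5

The matrix has rank 5 with 2's on the diagonal. Reading the off-diagonal entries as Dynkin edges (a single edge where a_ij = a_ji = -1; a double or triple edge where a_ij * a_ji = 2 or 3), the diagram is a chain of 5 nodes with a double edge at one end; the terminal node there is the unique short simple root (B_5). One simple-root ordering that puts it in standard form is (alpha_3, alpha_4, alpha_2, alpha_1, alpha_5). So the algebra is type B_5, i.e. so(11).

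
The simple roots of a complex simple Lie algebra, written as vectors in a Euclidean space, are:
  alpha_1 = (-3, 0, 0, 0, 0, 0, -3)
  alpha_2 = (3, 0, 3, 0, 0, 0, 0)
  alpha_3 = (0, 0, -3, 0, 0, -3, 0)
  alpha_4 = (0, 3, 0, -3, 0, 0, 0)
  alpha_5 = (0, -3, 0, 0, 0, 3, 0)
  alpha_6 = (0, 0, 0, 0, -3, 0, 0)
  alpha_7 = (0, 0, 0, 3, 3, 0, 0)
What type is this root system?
B_7

Compute the Cartan integers a_ij = 2(alpha_i, alpha_j)/(alpha_j, alpha_j); the resulting 7x7 Cartan matrix is
[[2, -1, 0, 0, 0, 0, 0], [-1, 2, -1, 0, 0, 0, 0], [0, -1, 2, 0, -1, 0, 0], [0, 0, 0, 2, -1, 0, -1], [0, 0, -1, -1, 2, 0, 0], [0, 0, 0, 0, 0, 2, -1], [0, 0, 0, -1, 0, -2, 2]].
The roots have two lengths (squared-length ratio 2:1); the short ones are alpha_{6}. The associated Dynkin diagram is a chain of 7 nodes with a double edge at one end; the terminal node there is the unique short simple root (B_7), so the type is B_7 (the algebra so(15)).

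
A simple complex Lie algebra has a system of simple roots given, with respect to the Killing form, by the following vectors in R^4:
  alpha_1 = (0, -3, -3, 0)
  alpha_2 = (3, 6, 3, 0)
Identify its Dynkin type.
G_2

Compute the Cartan integers a_ij = 2(alpha_i, alpha_j)/(alpha_j, alpha_j); the resulting 2x2 Cartan matrix is
[[2, -1], [-3, 2]].
The roots have two lengths (squared-length ratio 3:1); the short ones are alpha_{1}. The associated Dynkin diagram is two nodes joined by a triple edge (G_2), so the type is G_2.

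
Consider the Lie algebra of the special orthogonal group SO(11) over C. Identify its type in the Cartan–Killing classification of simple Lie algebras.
B_5

This is so(11) with 11 odd, which has dimension 11(11-1)/2 = 55 and rank (11-1)/2 = 5. In the classification of classical Lie algebras, the orthogonal algebra so(2n+1) in an odd number of variables has type B_n; here n = 5, so the Dynkin diagram is a chain of 5 nodes with a double edge at one end; the terminal node there is the unique short simple root (B_5). Hence the type is B_5.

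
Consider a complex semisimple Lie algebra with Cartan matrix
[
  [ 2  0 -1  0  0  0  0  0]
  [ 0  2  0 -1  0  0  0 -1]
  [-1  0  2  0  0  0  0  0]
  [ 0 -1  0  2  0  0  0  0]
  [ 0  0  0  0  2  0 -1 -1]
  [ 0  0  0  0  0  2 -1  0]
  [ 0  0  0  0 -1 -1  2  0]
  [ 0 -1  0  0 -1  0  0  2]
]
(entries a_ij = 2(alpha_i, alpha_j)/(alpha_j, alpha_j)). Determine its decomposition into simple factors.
The diagram associated to this matrix has two connected components: the simple roots {alpha_1, alpha_3} form a chain of 2 nodes with single edges (A_2), and {alpha_2, alpha_4, alpha_5, alpha_6, alpha_7, alpha_8} form a chain of 6 nodes with single edges (A_6). A semisimple Lie algebra decomposes uniquely as the direct sum of simple ideals, one per connected component of its Dynkin diagram, so g ≅ A_2 ⊕ A_6 (dimension 8 + 48 = 56).

type A_2 + type A_6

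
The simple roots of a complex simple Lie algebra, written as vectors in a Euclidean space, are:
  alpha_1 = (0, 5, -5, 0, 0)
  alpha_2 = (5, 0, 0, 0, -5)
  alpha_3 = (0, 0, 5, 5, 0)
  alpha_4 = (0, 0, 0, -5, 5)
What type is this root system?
Compute the Cartan integers a_ij = 2(alpha_i, alpha_j)/(alpha_j, alpha_j); the resulting 4x4 Cartan matrix is
[[2, 0, -1, 0], [0, 2, 0, -1], [-1, 0, 2, -1], [0, -1, -1, 2]].
All simple roots have the same length, so the diagram is simply laced. The associated Dynkin diagram is a chain of 4 nodes with single edges (A_4), so the type is A_4 (the algebra sl(5)).

A_4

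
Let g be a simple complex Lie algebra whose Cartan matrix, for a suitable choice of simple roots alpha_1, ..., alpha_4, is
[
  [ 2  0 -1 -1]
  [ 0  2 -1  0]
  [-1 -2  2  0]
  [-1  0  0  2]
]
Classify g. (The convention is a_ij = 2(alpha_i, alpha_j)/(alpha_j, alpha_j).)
The matrix has rank 4 with 2's on the diagonal. Reading the off-diagonal entries as Dynkin edges (a single edge where a_ij = a_ji = -1; a double or triple edge where a_ij * a_ji = 2 or 3), the diagram is a chain of 4 nodes with a double edge at one end; the terminal node there is the unique short simple root (B_4). One simple-root ordering that puts it in standard form is (alpha_4, alpha_1, alpha_3, alpha_2). So the algebra is type B_4, i.e. so(9).

B_4 (so(9))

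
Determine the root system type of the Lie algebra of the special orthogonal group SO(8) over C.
D_4 (so(8))

This is so(8) with 8 even, which has dimension 8(8-1)/2 = 28 and rank 8/2 = 4. In the classification of classical Lie algebras, the orthogonal algebra so(2n) in an even number of variables has type D_n; here n = 4, so the Dynkin diagram is a chain of 2 nodes with a fork of two nodes at one end (D_4). Hence the type is D_4.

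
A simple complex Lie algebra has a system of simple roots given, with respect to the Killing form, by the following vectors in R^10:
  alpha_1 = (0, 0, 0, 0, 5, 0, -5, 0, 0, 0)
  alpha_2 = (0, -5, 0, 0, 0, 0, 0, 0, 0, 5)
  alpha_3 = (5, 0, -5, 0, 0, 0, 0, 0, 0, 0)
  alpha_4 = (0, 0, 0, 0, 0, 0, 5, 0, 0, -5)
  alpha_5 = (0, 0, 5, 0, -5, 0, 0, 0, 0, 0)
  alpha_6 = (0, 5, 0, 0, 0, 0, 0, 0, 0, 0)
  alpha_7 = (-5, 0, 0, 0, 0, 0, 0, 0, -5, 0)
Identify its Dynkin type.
B7

Compute the Cartan integers a_ij = 2(alpha_i, alpha_j)/(alpha_j, alpha_j); the resulting 7x7 Cartan matrix is
[[2, 0, 0, -1, -1, 0, 0], [0, 2, 0, -1, 0, -2, 0], [0, 0, 2, 0, -1, 0, -1], [-1, -1, 0, 2, 0, 0, 0], [-1, 0, -1, 0, 2, 0, 0], [0, -1, 0, 0, 0, 2, 0], [0, 0, -1, 0, 0, 0, 2]].
The roots have two lengths (squared-length ratio 2:1); the short ones are alpha_{6}. The associated Dynkin diagram is a chain of 7 nodes with a double edge at one end; the terminal node there is the unique short simple root (B_7), so the type is B_7 (the algebra so(15)).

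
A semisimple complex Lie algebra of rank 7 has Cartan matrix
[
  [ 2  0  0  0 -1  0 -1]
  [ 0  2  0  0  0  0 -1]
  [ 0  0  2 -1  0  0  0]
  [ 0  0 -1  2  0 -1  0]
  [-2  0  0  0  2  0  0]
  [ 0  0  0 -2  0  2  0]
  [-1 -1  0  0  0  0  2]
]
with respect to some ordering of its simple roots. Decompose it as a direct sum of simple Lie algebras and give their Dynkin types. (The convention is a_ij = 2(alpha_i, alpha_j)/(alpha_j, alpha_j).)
The diagram associated to this matrix has two connected components: the simple roots {alpha_3, alpha_4, alpha_6} form a chain of 3 nodes with a double edge at one end; the terminal node there is the unique long simple root (C_3), and {alpha_1, alpha_2, alpha_5, alpha_7} form a chain of 4 nodes with a double edge at one end; the terminal node there is the unique long simple root (C_4). A semisimple Lie algebra decomposes uniquely as the direct sum of simple ideals, one per connected component of its Dynkin diagram, so g ≅ C_3 ⊕ C_4 (dimension 21 + 36 = 57).

C3 + C4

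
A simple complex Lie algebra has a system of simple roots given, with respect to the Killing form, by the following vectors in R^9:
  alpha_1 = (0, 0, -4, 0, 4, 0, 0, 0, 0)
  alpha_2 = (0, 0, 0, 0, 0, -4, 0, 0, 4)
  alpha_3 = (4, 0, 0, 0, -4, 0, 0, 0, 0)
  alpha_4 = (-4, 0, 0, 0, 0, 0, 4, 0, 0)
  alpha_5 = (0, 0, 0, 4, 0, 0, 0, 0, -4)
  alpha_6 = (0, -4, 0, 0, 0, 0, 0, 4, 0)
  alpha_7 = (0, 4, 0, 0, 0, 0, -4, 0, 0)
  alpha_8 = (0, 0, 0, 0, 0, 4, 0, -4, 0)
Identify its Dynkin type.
Compute the Cartan integers a_ij = 2(alpha_i, alpha_j)/(alpha_j, alpha_j); the resulting 8x8 Cartan matrix is
[[2, 0, -1, 0, 0, 0, 0, 0], [0, 2, 0, 0, -1, 0, 0, -1], [-1, 0, 2, -1, 0, 0, 0, 0], [0, 0, -1, 2, 0, 0, -1, 0], [0, -1, 0, 0, 2, 0, 0, 0], [0, 0, 0, 0, 0, 2, -1, -1], [0, 0, 0, -1, 0, -1, 2, 0], [0, -1, 0, 0, 0, -1, 0, 2]].
All simple roots have the same length, so the diagram is simply laced. The associated Dynkin diagram is a chain of 8 nodes with single edges (A_8), so the type is A_8 (the algebra sl(9)).

type A_8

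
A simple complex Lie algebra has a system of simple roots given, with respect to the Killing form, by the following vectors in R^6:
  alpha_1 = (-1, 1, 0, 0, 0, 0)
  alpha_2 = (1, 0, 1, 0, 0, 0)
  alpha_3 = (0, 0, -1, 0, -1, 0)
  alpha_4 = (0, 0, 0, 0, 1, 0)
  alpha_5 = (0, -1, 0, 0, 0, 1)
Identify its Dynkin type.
B_5 (so(11))

Compute the Cartan integers a_ij = 2(alpha_i, alpha_j)/(alpha_j, alpha_j); the resulting 5x5 Cartan matrix is
[[2, -1, 0, 0, -1], [-1, 2, -1, 0, 0], [0, -1, 2, -2, 0], [0, 0, -1, 2, 0], [-1, 0, 0, 0, 2]].
The roots have two lengths (squared-length ratio 2:1); the short ones are alpha_{4}. The associated Dynkin diagram is a chain of 5 nodes with a double edge at one end; the terminal node there is the unique short simple root (B_5), so the type is B_5 (the algebra so(11)).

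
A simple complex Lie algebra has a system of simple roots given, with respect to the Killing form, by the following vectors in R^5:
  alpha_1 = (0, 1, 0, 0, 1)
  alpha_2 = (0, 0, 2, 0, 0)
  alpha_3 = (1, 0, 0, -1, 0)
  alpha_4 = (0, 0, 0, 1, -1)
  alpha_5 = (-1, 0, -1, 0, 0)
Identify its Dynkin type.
Compute the Cartan integers a_ij = 2(alpha_i, alpha_j)/(alpha_j, alpha_j); the resulting 5x5 Cartan matrix is
[[2, 0, 0, -1, 0], [0, 2, 0, 0, -2], [0, 0, 2, -1, -1], [-1, 0, -1, 2, 0], [0, -1, -1, 0, 2]].
The roots have two lengths (squared-length ratio 2:1); the short ones are alpha_{1,3,4,5}. The associated Dynkin diagram is a chain of 5 nodes with a double edge at one end; the terminal node there is the unique long simple root (C_5), so the type is C_5 (the algebra sp(10)).

C_5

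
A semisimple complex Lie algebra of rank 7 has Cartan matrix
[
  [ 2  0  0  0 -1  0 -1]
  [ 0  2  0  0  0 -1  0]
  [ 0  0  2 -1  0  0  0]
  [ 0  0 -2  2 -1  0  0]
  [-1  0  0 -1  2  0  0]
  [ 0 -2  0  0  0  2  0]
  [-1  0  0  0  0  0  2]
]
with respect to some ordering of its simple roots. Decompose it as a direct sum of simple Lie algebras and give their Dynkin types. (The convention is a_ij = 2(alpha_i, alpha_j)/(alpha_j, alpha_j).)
B_2 (so(5)) + B_5 (so(11))

The diagram associated to this matrix has two connected components: the simple roots {alpha_2, alpha_6} form a chain of 2 nodes with a double edge at one end; the terminal node there is the unique short simple root (B_2), and {alpha_1, alpha_3, alpha_4, alpha_5, alpha_7} form a chain of 5 nodes with a double edge at one end; the terminal node there is the unique short simple root (B_5). A semisimple Lie algebra decomposes uniquely as the direct sum of simple ideals, one per connected component of its Dynkin diagram, so g ≅ B_2 ⊕ B_5 (dimension 10 + 55 = 65).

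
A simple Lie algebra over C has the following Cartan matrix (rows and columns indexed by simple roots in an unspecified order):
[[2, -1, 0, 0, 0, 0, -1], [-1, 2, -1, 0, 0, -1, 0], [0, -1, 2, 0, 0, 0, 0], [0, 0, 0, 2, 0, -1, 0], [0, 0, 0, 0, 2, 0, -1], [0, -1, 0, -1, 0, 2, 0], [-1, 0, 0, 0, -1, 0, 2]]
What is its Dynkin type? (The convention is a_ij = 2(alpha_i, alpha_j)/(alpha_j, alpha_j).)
type E_7

The matrix has rank 7 with 2's on the diagonal. Reading the off-diagonal entries as Dynkin edges (a single edge where a_ij = a_ji = -1; a double or triple edge where a_ij * a_ji = 2 or 3), the diagram is a chain of 6 nodes with one extra node attached to the third node from one end (E_7). One simple-root ordering that puts it in standard form is (alpha_4, alpha_3, alpha_6, alpha_2, alpha_1, alpha_7, alpha_5). So the algebra is type E_7.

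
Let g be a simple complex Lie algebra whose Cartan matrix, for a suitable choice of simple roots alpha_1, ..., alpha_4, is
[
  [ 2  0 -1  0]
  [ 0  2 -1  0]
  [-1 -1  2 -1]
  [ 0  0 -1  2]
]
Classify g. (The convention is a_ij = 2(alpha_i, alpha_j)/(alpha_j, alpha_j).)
The matrix has rank 4 with 2's on the diagonal. Reading the off-diagonal entries as Dynkin edges (a single edge where a_ij = a_ji = -1; a double or triple edge where a_ij * a_ji = 2 or 3), the diagram is a chain of 2 nodes with a fork of two nodes at one end (D_4). One simple-root ordering that puts it in standard form is (alpha_1, alpha_3, alpha_2, alpha_4). So the algebra is type D_4, i.e. so(8).

type D_4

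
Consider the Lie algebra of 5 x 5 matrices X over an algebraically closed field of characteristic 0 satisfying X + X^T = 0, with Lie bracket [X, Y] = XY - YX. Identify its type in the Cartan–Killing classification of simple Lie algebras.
This is so(5) with 5 odd, which has dimension 5(5-1)/2 = 10 and rank (5-1)/2 = 2. In the classification of classical Lie algebras, the orthogonal algebra so(2n+1) in an odd number of variables has type B_n; here n = 2, so the Dynkin diagram is a chain of 2 nodes with a double edge at one end; the terminal node there is the unique short simple root (B_2). Hence the type is B_2.

B2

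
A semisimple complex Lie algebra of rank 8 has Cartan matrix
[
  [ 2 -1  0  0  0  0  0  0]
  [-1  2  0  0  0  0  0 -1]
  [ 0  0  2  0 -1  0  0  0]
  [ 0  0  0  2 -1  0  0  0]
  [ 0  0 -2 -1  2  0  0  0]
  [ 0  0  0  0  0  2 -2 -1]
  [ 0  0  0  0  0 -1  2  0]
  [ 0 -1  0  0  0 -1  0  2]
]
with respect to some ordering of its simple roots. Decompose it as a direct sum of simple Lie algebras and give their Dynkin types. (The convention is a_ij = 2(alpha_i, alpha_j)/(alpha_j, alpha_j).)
The diagram associated to this matrix has two connected components: the simple roots {alpha_3, alpha_4, alpha_5} form a chain of 3 nodes with a double edge at one end; the terminal node there is the unique short simple root (B_3), and {alpha_1, alpha_2, alpha_6, alpha_7, alpha_8} form a chain of 5 nodes with a double edge at one end; the terminal node there is the unique short simple root (B_5). A semisimple Lie algebra decomposes uniquely as the direct sum of simple ideals, one per connected component of its Dynkin diagram, so g ≅ B_3 ⊕ B_5 (dimension 21 + 55 = 76).

B_3 ⊕ B_5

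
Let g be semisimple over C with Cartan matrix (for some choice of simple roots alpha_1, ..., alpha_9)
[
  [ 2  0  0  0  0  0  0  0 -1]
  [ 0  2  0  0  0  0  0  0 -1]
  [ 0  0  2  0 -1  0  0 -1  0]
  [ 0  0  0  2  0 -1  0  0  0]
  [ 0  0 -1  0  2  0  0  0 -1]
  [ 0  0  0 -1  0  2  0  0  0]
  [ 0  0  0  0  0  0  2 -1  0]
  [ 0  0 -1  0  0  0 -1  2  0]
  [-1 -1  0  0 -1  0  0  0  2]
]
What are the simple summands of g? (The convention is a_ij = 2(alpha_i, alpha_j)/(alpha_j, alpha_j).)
The diagram associated to this matrix has two connected components: the simple roots {alpha_4, alpha_6} form a chain of 2 nodes with single edges (A_2), and {alpha_1, alpha_2, alpha_3, alpha_5, alpha_7, alpha_8, alpha_9} form a chain of 5 nodes with a fork of two nodes at one end (D_7). A semisimple Lie algebra decomposes uniquely as the direct sum of simple ideals, one per connected component of its Dynkin diagram, so g ≅ A_2 ⊕ D_7 (dimension 8 + 91 = 99).

A_2 ⊕ D_7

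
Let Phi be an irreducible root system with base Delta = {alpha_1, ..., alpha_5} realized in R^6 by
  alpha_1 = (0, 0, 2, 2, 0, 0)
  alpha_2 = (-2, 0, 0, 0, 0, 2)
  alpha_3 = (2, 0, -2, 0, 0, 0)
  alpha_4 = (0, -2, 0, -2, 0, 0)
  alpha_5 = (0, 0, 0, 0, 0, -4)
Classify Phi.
C5

Compute the Cartan integers a_ij = 2(alpha_i, alpha_j)/(alpha_j, alpha_j); the resulting 5x5 Cartan matrix is
[[2, 0, -1, -1, 0], [0, 2, -1, 0, -1], [-1, -1, 2, 0, 0], [-1, 0, 0, 2, 0], [0, -2, 0, 0, 2]].
The roots have two lengths (squared-length ratio 2:1); the short ones are alpha_{1,2,3,4}. The associated Dynkin diagram is a chain of 5 nodes with a double edge at one end; the terminal node there is the unique long simple root (C_5), so the type is C_5 (the algebra sp(10)).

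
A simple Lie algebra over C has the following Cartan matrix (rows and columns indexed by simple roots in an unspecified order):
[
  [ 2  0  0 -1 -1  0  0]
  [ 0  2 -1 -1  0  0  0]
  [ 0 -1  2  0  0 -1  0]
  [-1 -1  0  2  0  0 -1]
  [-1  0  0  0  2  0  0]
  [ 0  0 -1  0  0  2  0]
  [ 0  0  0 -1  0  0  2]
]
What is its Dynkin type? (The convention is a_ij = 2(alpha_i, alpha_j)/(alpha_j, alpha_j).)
E7

The matrix has rank 7 with 2's on the diagonal. Reading the off-diagonal entries as Dynkin edges (a single edge where a_ij = a_ji = -1; a double or triple edge where a_ij * a_ji = 2 or 3), the diagram is a chain of 6 nodes with one extra node attached to the third node from one end (E_7). One simple-root ordering that puts it in standard form is (alpha_5, alpha_7, alpha_1, alpha_4, alpha_2, alpha_3, alpha_6). So the algebra is type E_7.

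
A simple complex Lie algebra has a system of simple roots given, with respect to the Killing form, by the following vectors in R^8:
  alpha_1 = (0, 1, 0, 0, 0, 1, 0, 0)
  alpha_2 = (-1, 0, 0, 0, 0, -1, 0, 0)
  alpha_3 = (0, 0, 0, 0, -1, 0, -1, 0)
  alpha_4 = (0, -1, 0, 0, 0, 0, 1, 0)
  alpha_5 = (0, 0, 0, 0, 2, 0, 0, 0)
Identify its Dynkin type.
type C_5

Compute the Cartan integers a_ij = 2(alpha_i, alpha_j)/(alpha_j, alpha_j); the resulting 5x5 Cartan matrix is
[[2, -1, 0, -1, 0], [-1, 2, 0, 0, 0], [0, 0, 2, -1, -1], [-1, 0, -1, 2, 0], [0, 0, -2, 0, 2]].
The roots have two lengths (squared-length ratio 2:1); the short ones are alpha_{1,2,3,4}. The associated Dynkin diagram is a chain of 5 nodes with a double edge at one end; the terminal node there is the unique long simple root (C_5), so the type is C_5 (the algebra sp(10)).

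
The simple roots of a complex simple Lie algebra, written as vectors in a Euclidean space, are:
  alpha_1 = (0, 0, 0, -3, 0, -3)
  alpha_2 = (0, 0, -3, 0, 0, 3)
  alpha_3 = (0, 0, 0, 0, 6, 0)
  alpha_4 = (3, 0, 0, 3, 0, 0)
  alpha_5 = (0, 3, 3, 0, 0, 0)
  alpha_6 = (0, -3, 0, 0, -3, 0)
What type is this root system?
Compute the Cartan integers a_ij = 2(alpha_i, alpha_j)/(alpha_j, alpha_j); the resulting 6x6 Cartan matrix is
[[2, -1, 0, -1, 0, 0], [-1, 2, 0, 0, -1, 0], [0, 0, 2, 0, 0, -2], [-1, 0, 0, 2, 0, 0], [0, -1, 0, 0, 2, -1], [0, 0, -1, 0, -1, 2]].
The roots have two lengths (squared-length ratio 2:1); the short ones are alpha_{1,2,4,5,6}. The associated Dynkin diagram is a chain of 6 nodes with a double edge at one end; the terminal node there is the unique long simple root (C_6), so the type is C_6 (the algebra sp(12)).

C_6 (sp(12))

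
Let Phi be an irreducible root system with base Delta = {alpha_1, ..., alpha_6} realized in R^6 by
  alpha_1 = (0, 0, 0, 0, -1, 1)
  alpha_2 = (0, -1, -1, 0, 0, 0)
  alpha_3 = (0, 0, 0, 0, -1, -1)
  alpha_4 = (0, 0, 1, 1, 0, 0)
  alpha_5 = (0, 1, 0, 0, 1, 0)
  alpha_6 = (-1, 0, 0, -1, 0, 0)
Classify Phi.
Compute the Cartan integers a_ij = 2(alpha_i, alpha_j)/(alpha_j, alpha_j); the resulting 6x6 Cartan matrix is
[[2, 0, 0, 0, -1, 0], [0, 2, 0, -1, -1, 0], [0, 0, 2, 0, -1, 0], [0, -1, 0, 2, 0, -1], [-1, -1, -1, 0, 2, 0], [0, 0, 0, -1, 0, 2]].
All simple roots have the same length, so the diagram is simply laced. The associated Dynkin diagram is a chain of 4 nodes with a fork of two nodes at one end (D_6), so the type is D_6 (the algebra so(12)).

D6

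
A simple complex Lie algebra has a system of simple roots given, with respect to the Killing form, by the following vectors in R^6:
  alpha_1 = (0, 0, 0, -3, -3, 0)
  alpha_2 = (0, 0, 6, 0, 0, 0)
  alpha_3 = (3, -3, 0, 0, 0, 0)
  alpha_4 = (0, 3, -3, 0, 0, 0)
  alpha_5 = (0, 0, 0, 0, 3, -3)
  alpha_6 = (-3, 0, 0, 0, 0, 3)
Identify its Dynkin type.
type C_6

Compute the Cartan integers a_ij = 2(alpha_i, alpha_j)/(alpha_j, alpha_j); the resulting 6x6 Cartan matrix is
[[2, 0, 0, 0, -1, 0], [0, 2, 0, -2, 0, 0], [0, 0, 2, -1, 0, -1], [0, -1, -1, 2, 0, 0], [-1, 0, 0, 0, 2, -1], [0, 0, -1, 0, -1, 2]].
The roots have two lengths (squared-length ratio 2:1); the short ones are alpha_{1,3,4,5,6}. The associated Dynkin diagram is a chain of 6 nodes with a double edge at one end; the terminal node there is the unique long simple root (C_6), so the type is C_6 (the algebra sp(12)).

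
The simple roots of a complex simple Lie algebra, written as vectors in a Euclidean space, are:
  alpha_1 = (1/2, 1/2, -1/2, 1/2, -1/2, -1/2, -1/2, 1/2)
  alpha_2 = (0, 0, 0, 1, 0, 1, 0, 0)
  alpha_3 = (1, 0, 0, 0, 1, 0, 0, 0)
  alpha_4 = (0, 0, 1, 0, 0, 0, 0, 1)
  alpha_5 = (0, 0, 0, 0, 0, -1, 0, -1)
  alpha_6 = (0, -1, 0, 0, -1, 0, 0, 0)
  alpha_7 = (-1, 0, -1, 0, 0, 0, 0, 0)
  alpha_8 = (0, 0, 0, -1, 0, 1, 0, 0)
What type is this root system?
E_8

Compute the Cartan integers a_ij = 2(alpha_i, alpha_j)/(alpha_j, alpha_j); the resulting 8x8 Cartan matrix is
[[2, 0, 0, 0, 0, 0, 0, -1], [0, 2, 0, 0, -1, 0, 0, 0], [0, 0, 2, 0, 0, -1, -1, 0], [0, 0, 0, 2, -1, 0, -1, 0], [0, -1, 0, -1, 2, 0, 0, -1], [0, 0, -1, 0, 0, 2, 0, 0], [0, 0, -1, -1, 0, 0, 2, 0], [-1, 0, 0, 0, -1, 0, 0, 2]].
All simple roots have the same length, so the diagram is simply laced. The associated Dynkin diagram is a chain of 7 nodes with one extra node attached to the third node from one end (E_8), so the type is E_8.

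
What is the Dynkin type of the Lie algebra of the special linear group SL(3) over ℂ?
type A_2

This is sl(3), which has dimension 3^2 - 1 = 8 and rank 3 - 1 = 2 (a Cartan subalgebra is the diagonal traceless matrices). In the classification of classical Lie algebras, the special linear algebra sl(n+1) has type A_n; here n = 2, so the Dynkin diagram is a chain of 2 nodes with single edges (A_2). Hence the type is A_2.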